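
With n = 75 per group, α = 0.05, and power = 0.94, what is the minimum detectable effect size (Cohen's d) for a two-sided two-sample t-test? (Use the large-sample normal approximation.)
d ≈ 0.57

Minimum detectable effect (two-sample t-test, normal approximation):
d = (z_{α/2} + z_β) / √(n/2)
d = (1.960 + 1.555) / √(75/2)
d = 3.515 / 6.124
d ≈ 0.57

By Cohen's convention (0.2 small / 0.5 medium / 0.8 large): medium effect.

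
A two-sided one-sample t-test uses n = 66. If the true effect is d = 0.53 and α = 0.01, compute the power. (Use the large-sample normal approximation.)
Power ≈ 0.96

Power calculation (one-sample t-test, normal approximation):
z_β = d · √n - z_{α/2}
z_β = 0.53 · √66 - 2.576
z_β = 0.53 · 8.124 - 2.576
z_β = 1.730

Power = Φ(z_β) = Φ(1.730) ≈ 0.958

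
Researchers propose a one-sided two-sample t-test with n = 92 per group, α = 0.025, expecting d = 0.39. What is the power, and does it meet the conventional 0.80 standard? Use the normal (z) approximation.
Power ≈ 0.75; the study is underpowered (power < 0.80)

Power calculation (two-sample t-test, normal approximation):
z_β = d · √(n/2) - z_α
z_β = 0.39 · √(92/2) - 1.960
z_β = 0.39 · 6.782 - 1.960
z_β = 0.685

Power = Φ(z_β) = Φ(0.685) ≈ 0.753

Effect size d = 0.39 is small by Cohen's convention (0.2/0.5/0.8).

Threshold: power ≥ 0.80 is conventionally adequate.
Power ≈ 0.75 → the study is underpowered (power < 0.80).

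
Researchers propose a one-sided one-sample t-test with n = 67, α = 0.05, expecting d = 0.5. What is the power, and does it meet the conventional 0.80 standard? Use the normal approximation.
Power ≈ 0.99; the study is adequately powered (power ≥ 0.80)

Power calculation (one-sample t-test, normal approximation):
z_β = d · √n - z_α
z_β = 0.5 · √67 - 1.645
z_β = 0.5 · 8.185 - 1.645
z_β = 2.448

Power = Φ(z_β) = Φ(2.448) ≈ 0.993

Effect size d = 0.5 is medium by Cohen's convention (0.2/0.5/0.8).

Threshold: power ≥ 0.80 is conventionally adequate.
Power ≈ 0.99 → the study is adequately powered (power ≥ 0.80).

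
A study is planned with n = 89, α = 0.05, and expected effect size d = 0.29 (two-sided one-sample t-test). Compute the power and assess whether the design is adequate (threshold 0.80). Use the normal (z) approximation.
Power ≈ 0.78; the study is underpowered (power < 0.80)

Power calculation (one-sample t-test, normal approximation):
z_β = d · √n - z_{α/2}
z_β = 0.29 · √89 - 1.960
z_β = 0.29 · 9.434 - 1.960
z_β = 0.776

Power = Φ(z_β) = Φ(0.776) ≈ 0.781

Effect size d = 0.29 is small by Cohen's convention (0.2/0.5/0.8).

Threshold: power ≥ 0.80 is conventionally adequate.
Power ≈ 0.78 → the study is underpowered (power < 0.80).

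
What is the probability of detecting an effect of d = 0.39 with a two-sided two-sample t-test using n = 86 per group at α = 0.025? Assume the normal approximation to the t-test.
Power ≈ 0.62

Power calculation (two-sample t-test, normal approximation):
z_β = d · √(n/2) - z_{α/2}
z_β = 0.39 · √(86/2) - 2.241
z_β = 0.39 · 6.557 - 2.241
z_β = 0.316

Power = Φ(z_β) = Φ(0.316) ≈ 0.624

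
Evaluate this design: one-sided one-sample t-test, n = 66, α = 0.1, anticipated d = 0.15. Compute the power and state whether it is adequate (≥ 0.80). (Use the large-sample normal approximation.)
Power ≈ 0.47; the study is underpowered (power < 0.80)

Power calculation (one-sample t-test, normal approximation):
z_β = d · √n - z_α
z_β = 0.15 · √66 - 1.282
z_β = 0.15 · 8.124 - 1.282
z_β = -0.063

Power = Φ(z_β) = Φ(-0.063) ≈ 0.475

Effect size d = 0.15 is very small by Cohen's convention (0.2/0.5/0.8).

Threshold: power ≥ 0.80 is conventionally adequate.
Power ≈ 0.47 → the study is underpowered (power < 0.80).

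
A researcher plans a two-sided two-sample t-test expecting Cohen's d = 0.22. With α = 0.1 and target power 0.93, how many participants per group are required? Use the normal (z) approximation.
n = 403 per group

Sample size formula (two-sample t-test, normal approximation):
n = 2 · ((z_{α/2} + z_β) / d)²

z_{α/2} = 1.645 (for α = 0.1, two-sided)
z_β = 1.476 (for power = 0.93)
d = 0.22

n = 2 · ((1.645 + 1.476) / 0.22)²
n = 2 · (14.186)²
n ≈ 402.49
Round up to the next whole number: n = 403 per group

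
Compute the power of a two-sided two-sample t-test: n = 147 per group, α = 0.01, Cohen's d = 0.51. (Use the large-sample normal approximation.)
Power ≈ 0.96

Power calculation (two-sample t-test, normal approximation):
z_β = d · √(n/2) - z_{α/2}
z_β = 0.51 · √(147/2) - 2.576
z_β = 0.51 · 8.573 - 2.576
z_β = 1.797

Power = Φ(z_β) = Φ(1.797) ≈ 0.964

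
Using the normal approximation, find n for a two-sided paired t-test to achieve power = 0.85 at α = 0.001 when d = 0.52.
n = 70 pairs

Sample size formula (paired t-test, normal approximation):
n = ((z_{α/2} + z_β) / d)²

z_{α/2} = 3.291 (for α = 0.001, two-sided)
z_β = 1.036 (for power = 0.85)
d = 0.52

n = ((3.291 + 1.036) / 0.52)²
n = (8.321)²
n ≈ 69.24
Round up to the next whole number: n = 70 pairs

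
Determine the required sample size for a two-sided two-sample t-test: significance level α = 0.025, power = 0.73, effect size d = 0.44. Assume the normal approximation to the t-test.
n = 85 per group

Sample size formula (two-sample t-test, normal approximation):
n = 2 · ((z_{α/2} + z_β) / d)²

z_{α/2} = 2.241 (for α = 0.025, two-sided)
z_β = 0.613 (for power = 0.73)
d = 0.44

n = 2 · ((2.241 + 0.613) / 0.44)²
n = 2 · (6.486)²
n ≈ 84.14
Round up to the next whole number: n = 85 per group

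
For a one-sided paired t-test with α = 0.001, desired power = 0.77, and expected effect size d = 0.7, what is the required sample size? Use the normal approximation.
n = 30 pairs

Sample size formula (paired t-test, normal approximation):
n = ((z_α + z_β) / d)²

z_α = 3.090 (for α = 0.001, one-sided)
z_β = 0.739 (for power = 0.77)
d = 0.7

n = ((3.090 + 0.739) / 0.7)²
n = (5.470)²
n ≈ 29.92
Round up to the next whole number: n = 30 pairs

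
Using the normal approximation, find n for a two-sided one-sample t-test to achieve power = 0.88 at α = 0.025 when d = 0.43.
n = 64

Sample size formula (one-sample t-test, normal approximation):
n = ((z_{α/2} + z_β) / d)²

z_{α/2} = 2.241 (for α = 0.025, two-sided)
z_β = 1.175 (for power = 0.88)
d = 0.43

n = ((2.241 + 1.175) / 0.43)²
n = (7.944)²
n ≈ 63.11
Round up to the next whole number: n = 64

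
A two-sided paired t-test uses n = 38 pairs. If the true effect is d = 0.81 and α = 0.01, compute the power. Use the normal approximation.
Power ≈ 0.99

Power calculation (paired t-test, normal approximation):
z_β = d · √n - z_{α/2}
z_β = 0.81 · √38 - 2.576
z_β = 0.81 · 6.164 - 2.576
z_β = 2.417

Power = Φ(z_β) = Φ(2.417) ≈ 0.992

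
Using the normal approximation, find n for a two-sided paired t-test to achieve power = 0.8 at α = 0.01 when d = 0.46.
n = 56 pairs

Sample size formula (paired t-test, normal approximation):
n = ((z_{α/2} + z_β) / d)²

z_{α/2} = 2.576 (for α = 0.01, two-sided)
z_β = 0.842 (for power = 0.8)
d = 0.46

n = ((2.576 + 0.842) / 0.46)²
n = (7.430)²
n ≈ 55.20
Round up to the next whole number: n = 56 pairs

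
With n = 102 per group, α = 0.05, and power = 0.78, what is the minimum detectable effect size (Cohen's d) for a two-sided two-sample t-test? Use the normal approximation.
d ≈ 0.38

Minimum detectable effect (two-sample t-test, normal approximation):
d = (z_{α/2} + z_β) / √(n/2)
d = (1.960 + 0.772) / √(102/2)
d = 2.732 / 7.141
d ≈ 0.38

By Cohen's convention (0.2 small / 0.5 medium / 0.8 large): small effect.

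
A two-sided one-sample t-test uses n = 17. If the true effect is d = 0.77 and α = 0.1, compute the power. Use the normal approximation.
Power ≈ 0.94

Power calculation (one-sample t-test, normal approximation):
z_β = d · √n - z_{α/2}
z_β = 0.77 · √17 - 1.645
z_β = 0.77 · 4.123 - 1.645
z_β = 1.530

Power = Φ(z_β) = Φ(1.530) ≈ 0.937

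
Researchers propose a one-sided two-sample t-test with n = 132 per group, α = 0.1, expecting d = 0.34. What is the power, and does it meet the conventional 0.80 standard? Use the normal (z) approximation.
Power ≈ 0.93; the study is adequately powered (power ≥ 0.80)

Power calculation (two-sample t-test, normal approximation):
z_β = d · √(n/2) - z_α
z_β = 0.34 · √(132/2) - 1.282
z_β = 0.34 · 8.124 - 1.282
z_β = 1.481

Power = Φ(z_β) = Φ(1.481) ≈ 0.931

Effect size d = 0.34 is small by Cohen's convention (0.2/0.5/0.8).

Threshold: power ≥ 0.80 is conventionally adequate.
Power ≈ 0.93 → the study is adequately powered (power ≥ 0.80).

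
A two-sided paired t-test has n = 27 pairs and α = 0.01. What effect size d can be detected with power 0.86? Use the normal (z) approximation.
d ≈ 0.70

Minimum detectable effect (paired t-test, normal approximation):
d = (z_{α/2} + z_β) / √n
d = (2.576 + 1.080) / √27
d = 3.656 / 5.196
d ≈ 0.70

By Cohen's convention (0.2 small / 0.5 medium / 0.8 large): medium effect.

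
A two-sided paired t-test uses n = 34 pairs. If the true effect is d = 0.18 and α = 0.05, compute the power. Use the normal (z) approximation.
Power ≈ 0.18

Power calculation (paired t-test, normal approximation):
z_β = d · √n - z_{α/2}
z_β = 0.18 · √34 - 1.960
z_β = 0.18 · 5.831 - 1.960
z_β = -0.910

Power = Φ(z_β) = Φ(-0.910) ≈ 0.181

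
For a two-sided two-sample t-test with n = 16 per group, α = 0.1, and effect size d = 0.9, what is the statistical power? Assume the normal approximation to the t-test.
Power ≈ 0.82

Power calculation (two-sample t-test, normal approximation):
z_β = d · √(n/2) - z_{α/2}
z_β = 0.9 · √(16/2) - 1.645
z_β = 0.9 · 2.828 - 1.645
z_β = 0.901

Power = Φ(z_β) = Φ(0.901) ≈ 0.816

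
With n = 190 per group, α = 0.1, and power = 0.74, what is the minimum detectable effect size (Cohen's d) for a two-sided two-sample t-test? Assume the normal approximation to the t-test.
d ≈ 0.23

Minimum detectable effect (two-sample t-test, normal approximation):
d = (z_{α/2} + z_β) / √(n/2)
d = (1.645 + 0.643) / √(190/2)
d = 2.288 / 9.747
d ≈ 0.23

By Cohen's convention (0.2 small / 0.5 medium / 0.8 large): small effect.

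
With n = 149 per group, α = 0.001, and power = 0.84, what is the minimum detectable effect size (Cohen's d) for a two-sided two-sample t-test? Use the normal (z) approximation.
d ≈ 0.50

Minimum detectable effect (two-sample t-test, normal approximation):
d = (z_{α/2} + z_β) / √(n/2)
d = (3.291 + 0.994) / √(149/2)
d = 4.285 / 8.631
d ≈ 0.50

By Cohen's convention (0.2 small / 0.5 medium / 0.8 large): medium effect.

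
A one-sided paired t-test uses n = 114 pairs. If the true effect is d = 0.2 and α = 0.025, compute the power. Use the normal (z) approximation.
Power ≈ 0.57

Power calculation (paired t-test, normal approximation):
z_β = d · √n - z_α
z_β = 0.2 · √114 - 1.960
z_β = 0.2 · 10.677 - 1.960
z_β = 0.175

Power = Φ(z_β) = Φ(0.175) ≈ 0.570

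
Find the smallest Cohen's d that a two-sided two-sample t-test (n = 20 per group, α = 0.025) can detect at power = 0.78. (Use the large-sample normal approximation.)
d ≈ 0.95

Minimum detectable effect (two-sample t-test, normal approximation):
d = (z_{α/2} + z_β) / √(n/2)
d = (2.241 + 0.772) / √(20/2)
d = 3.014 / 3.162
d ≈ 0.95

By Cohen's convention (0.2 small / 0.5 medium / 0.8 large): large effect.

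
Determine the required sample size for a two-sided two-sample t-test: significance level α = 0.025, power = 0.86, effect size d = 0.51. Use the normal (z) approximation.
n = 85 per group

Sample size formula (two-sample t-test, normal approximation):
n = 2 · ((z_{α/2} + z_β) / d)²

z_{α/2} = 2.241 (for α = 0.025, two-sided)
z_β = 1.080 (for power = 0.86)
d = 0.51

n = 2 · ((2.241 + 1.080) / 0.51)²
n = 2 · (6.512)²
n ≈ 84.81
Round up to the next whole number: n = 85 per group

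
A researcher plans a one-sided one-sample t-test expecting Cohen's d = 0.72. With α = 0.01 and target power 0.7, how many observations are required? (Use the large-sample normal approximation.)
n = 16

Sample size formula (one-sample t-test, normal approximation):
n = ((z_α + z_β) / d)²

z_α = 2.326 (for α = 0.01, one-sided)
z_β = 0.524 (for power = 0.7)
d = 0.72

n = ((2.326 + 0.524) / 0.72)²
n = (3.958)²
n ≈ 15.67
Round up to the next whole number: n = 16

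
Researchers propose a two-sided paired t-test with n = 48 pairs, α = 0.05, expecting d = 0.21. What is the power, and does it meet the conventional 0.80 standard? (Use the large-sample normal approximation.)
Power ≈ 0.31; the study is underpowered (power < 0.80)

Power calculation (paired t-test, normal approximation):
z_β = d · √n - z_{α/2}
z_β = 0.21 · √48 - 1.960
z_β = 0.21 · 6.928 - 1.960
z_β = -0.505

Power = Φ(z_β) = Φ(-0.505) ≈ 0.307

Effect size d = 0.21 is small by Cohen's convention (0.2/0.5/0.8).

Threshold: power ≥ 0.80 is conventionally adequate.
Power ≈ 0.31 → the study is underpowered (power < 0.80).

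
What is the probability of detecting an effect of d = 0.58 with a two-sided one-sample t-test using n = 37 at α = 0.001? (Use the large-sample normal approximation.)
Power ≈ 0.59

Power calculation (one-sample t-test, normal approximation):
z_β = d · √n - z_{α/2}
z_β = 0.58 · √37 - 3.291
z_β = 0.58 · 6.083 - 3.291
z_β = 0.237

Power = Φ(z_β) = Φ(0.237) ≈ 0.594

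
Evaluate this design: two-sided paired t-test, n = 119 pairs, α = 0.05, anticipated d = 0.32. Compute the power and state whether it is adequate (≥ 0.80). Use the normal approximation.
Power ≈ 0.94; the study is adequately powered (power ≥ 0.80)

Power calculation (paired t-test, normal approximation):
z_β = d · √n - z_{α/2}
z_β = 0.32 · √119 - 1.960
z_β = 0.32 · 10.909 - 1.960
z_β = 1.531

Power = Φ(z_β) = Φ(1.531) ≈ 0.937

Effect size d = 0.32 is small by Cohen's convention (0.2/0.5/0.8).

Threshold: power ≥ 0.80 is conventionally adequate.
Power ≈ 0.94 → the study is adequately powered (power ≥ 0.80).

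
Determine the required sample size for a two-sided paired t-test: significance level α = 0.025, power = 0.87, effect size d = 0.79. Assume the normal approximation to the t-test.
n = 19 pairs

Sample size formula (paired t-test, normal approximation):
n = ((z_{α/2} + z_β) / d)²

z_{α/2} = 2.241 (for α = 0.025, two-sided)
z_β = 1.126 (for power = 0.87)
d = 0.79

n = ((2.241 + 1.126) / 0.79)²
n = (4.262)²
n ≈ 18.16
Round up to the next whole number: n = 19 pairs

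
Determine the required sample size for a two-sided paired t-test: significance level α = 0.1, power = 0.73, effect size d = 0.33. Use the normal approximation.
n = 47 pairs

Sample size formula (paired t-test, normal approximation):
n = ((z_{α/2} + z_β) / d)²

z_{α/2} = 1.645 (for α = 0.1, two-sided)
z_β = 0.613 (for power = 0.73)
d = 0.33

n = ((1.645 + 0.613) / 0.33)²
n = (6.842)²
n ≈ 46.81
Round up to the next whole number: n = 47 pairs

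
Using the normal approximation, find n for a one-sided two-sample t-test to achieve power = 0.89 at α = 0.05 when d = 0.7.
n = 34 per group

Sample size formula (two-sample t-test, normal approximation):
n = 2 · ((z_α + z_β) / d)²

z_α = 1.645 (for α = 0.05, one-sided)
z_β = 1.227 (for power = 0.89)
d = 0.7

n = 2 · ((1.645 + 1.227) / 0.7)²
n = 2 · (4.103)²
n ≈ 33.67
Round up to the next whole number: n = 34 per group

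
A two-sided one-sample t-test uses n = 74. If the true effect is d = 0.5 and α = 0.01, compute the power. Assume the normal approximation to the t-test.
Power ≈ 0.96

Power calculation (one-sample t-test, normal approximation):
z_β = d · √n - z_{α/2}
z_β = 0.5 · √74 - 2.576
z_β = 0.5 · 8.602 - 2.576
z_β = 1.725

Power = Φ(z_β) = Φ(1.725) ≈ 0.958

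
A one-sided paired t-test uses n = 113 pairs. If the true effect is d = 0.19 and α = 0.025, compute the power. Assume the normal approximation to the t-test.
Power ≈ 0.52

Power calculation (paired t-test, normal approximation):
z_β = d · √n - z_α
z_β = 0.19 · √113 - 1.960
z_β = 0.19 · 10.630 - 1.960
z_β = 0.060

Power = Φ(z_β) = Φ(0.060) ≈ 0.524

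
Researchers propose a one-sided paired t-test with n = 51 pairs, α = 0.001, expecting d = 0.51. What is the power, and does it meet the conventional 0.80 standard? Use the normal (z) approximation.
Power ≈ 0.71; the study is underpowered (power < 0.80)

Power calculation (paired t-test, normal approximation):
z_β = d · √n - z_α
z_β = 0.51 · √51 - 3.090
z_β = 0.51 · 7.141 - 3.090
z_β = 0.552

Power = Φ(z_β) = Φ(0.552) ≈ 0.709

Effect size d = 0.51 is medium by Cohen's convention (0.2/0.5/0.8).

Threshold: power ≥ 0.80 is conventionally adequate.
Power ≈ 0.71 → the study is underpowered (power < 0.80).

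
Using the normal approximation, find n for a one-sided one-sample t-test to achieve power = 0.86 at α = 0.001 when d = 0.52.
n = 65

Sample size formula (one-sample t-test, normal approximation):
n = ((z_α + z_β) / d)²

z_α = 3.090 (for α = 0.001, one-sided)
z_β = 1.080 (for power = 0.86)
d = 0.52

n = ((3.090 + 1.080) / 0.52)²
n = (8.019)²
n ≈ 64.30
Round up to the next whole number: n = 65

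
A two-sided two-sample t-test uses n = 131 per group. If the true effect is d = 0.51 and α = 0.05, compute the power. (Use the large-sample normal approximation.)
Power ≈ 0.98

Power calculation (two-sample t-test, normal approximation):
z_β = d · √(n/2) - z_{α/2}
z_β = 0.51 · √(131/2) - 1.960
z_β = 0.51 · 8.093 - 1.960
z_β = 2.168

Power = Φ(z_β) = Φ(2.168) ≈ 0.985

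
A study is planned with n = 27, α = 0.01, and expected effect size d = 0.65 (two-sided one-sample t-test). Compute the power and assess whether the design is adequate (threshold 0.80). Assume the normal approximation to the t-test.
Power ≈ 0.79; the study is underpowered (power < 0.80)

Power calculation (one-sample t-test, normal approximation):
z_β = d · √n - z_{α/2}
z_β = 0.65 · √27 - 2.576
z_β = 0.65 · 5.196 - 2.576
z_β = 0.802

Power = Φ(z_β) = Φ(0.802) ≈ 0.789

Effect size d = 0.65 is medium by Cohen's convention (0.2/0.5/0.8).

Threshold: power ≥ 0.80 is conventionally adequate.
Power ≈ 0.79 → the study is underpowered (power < 0.80).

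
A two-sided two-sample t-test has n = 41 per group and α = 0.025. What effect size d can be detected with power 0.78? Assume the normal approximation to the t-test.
d ≈ 0.67

Minimum detectable effect (two-sample t-test, normal approximation):
d = (z_{α/2} + z_β) / √(n/2)
d = (2.241 + 0.772) / √(41/2)
d = 3.014 / 4.528
d ≈ 0.67

By Cohen's convention (0.2 small / 0.5 medium / 0.8 large): medium effect.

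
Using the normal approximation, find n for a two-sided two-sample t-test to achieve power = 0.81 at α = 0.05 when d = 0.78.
n = 27 per group

Sample size formula (two-sample t-test, normal approximation):
n = 2 · ((z_{α/2} + z_β) / d)²

z_{α/2} = 1.960 (for α = 0.05, two-sided)
z_β = 0.878 (for power = 0.81)
d = 0.78

n = 2 · ((1.960 + 0.878) / 0.78)²
n = 2 · (3.638)²
n ≈ 26.47
Round up to the next whole number: n = 27 per group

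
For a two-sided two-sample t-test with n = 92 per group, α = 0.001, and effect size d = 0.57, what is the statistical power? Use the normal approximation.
Power ≈ 0.72

Power calculation (two-sample t-test, normal approximation):
z_β = d · √(n/2) - z_{α/2}
z_β = 0.57 · √(92/2) - 3.291
z_β = 0.57 · 6.782 - 3.291
z_β = 0.575

Power = Φ(z_β) = Φ(0.575) ≈ 0.717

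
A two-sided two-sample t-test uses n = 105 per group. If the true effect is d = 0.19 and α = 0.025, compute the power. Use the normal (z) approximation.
Power ≈ 0.19

Power calculation (two-sample t-test, normal approximation):
z_β = d · √(n/2) - z_{α/2}
z_β = 0.19 · √(105/2) - 2.241
z_β = 0.19 · 7.246 - 2.241
z_β = -0.865

Power = Φ(z_β) = Φ(-0.865) ≈ 0.194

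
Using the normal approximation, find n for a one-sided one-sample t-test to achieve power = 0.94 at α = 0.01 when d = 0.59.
n = 44

Sample size formula (one-sample t-test, normal approximation):
n = ((z_α + z_β) / d)²

z_α = 2.326 (for α = 0.01, one-sided)
z_β = 1.555 (for power = 0.94)
d = 0.59

n = ((2.326 + 1.555) / 0.59)²
n = (6.578)²
n ≈ 43.27
Round up to the next whole number: n = 44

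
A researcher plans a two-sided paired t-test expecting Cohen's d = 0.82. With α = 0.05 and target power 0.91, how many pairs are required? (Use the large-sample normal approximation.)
n = 17 pairs

Sample size formula (paired t-test, normal approximation):
n = ((z_{α/2} + z_β) / d)²

z_{α/2} = 1.960 (for α = 0.05, two-sided)
z_β = 1.341 (for power = 0.91)
d = 0.82

n = ((1.960 + 1.341) / 0.82)²
n = (4.026)²
n ≈ 16.21
Round up to the next whole number: n = 17 pairs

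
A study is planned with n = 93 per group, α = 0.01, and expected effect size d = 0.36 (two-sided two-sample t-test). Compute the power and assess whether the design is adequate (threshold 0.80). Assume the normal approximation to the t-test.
Power ≈ 0.45; the study is underpowered (power < 0.80)

Power calculation (two-sample t-test, normal approximation):
z_β = d · √(n/2) - z_{α/2}
z_β = 0.36 · √(93/2) - 2.576
z_β = 0.36 · 6.819 - 2.576
z_β = -0.121

Power = Φ(z_β) = Φ(-0.121) ≈ 0.452

Effect size d = 0.36 is small by Cohen's convention (0.2/0.5/0.8).

Threshold: power ≥ 0.80 is conventionally adequate.
Power ≈ 0.45 → the study is underpowered (power < 0.80).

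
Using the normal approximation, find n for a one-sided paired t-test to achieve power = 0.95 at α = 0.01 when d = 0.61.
n = 43 pairs

Sample size formula (paired t-test, normal approximation):
n = ((z_α + z_β) / d)²

z_α = 2.326 (for α = 0.01, one-sided)
z_β = 1.645 (for power = 0.95)
d = 0.61

n = ((2.326 + 1.645) / 0.61)²
n = (6.510)²
n ≈ 42.38
Round up to the next whole number: n = 43 pairs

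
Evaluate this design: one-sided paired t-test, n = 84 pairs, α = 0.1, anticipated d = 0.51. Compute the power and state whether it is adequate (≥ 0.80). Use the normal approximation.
Power ≈ 1.00; the study is adequately powered (power ≥ 0.80)

Power calculation (paired t-test, normal approximation):
z_β = d · √n - z_α
z_β = 0.51 · √84 - 1.282
z_β = 0.51 · 9.165 - 1.282
z_β = 3.393

Power = Φ(z_β) = Φ(3.393) ≈ 1.000

Effect size d = 0.51 is medium by Cohen's convention (0.2/0.5/0.8).

Threshold: power ≥ 0.80 is conventionally adequate.
Power ≈ 1.00 → the study is adequately powered (power ≥ 0.80).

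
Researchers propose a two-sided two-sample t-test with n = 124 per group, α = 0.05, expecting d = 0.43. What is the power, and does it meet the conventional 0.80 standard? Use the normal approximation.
Power ≈ 0.92; the study is adequately powered (power ≥ 0.80)

Power calculation (two-sample t-test, normal approximation):
z_β = d · √(n/2) - z_{α/2}
z_β = 0.43 · √(124/2) - 1.960
z_β = 0.43 · 7.874 - 1.960
z_β = 1.426

Power = Φ(z_β) = Φ(1.426) ≈ 0.923

Effect size d = 0.43 is small by Cohen's convention (0.2/0.5/0.8).

Threshold: power ≥ 0.80 is conventionally adequate.
Power ≈ 0.92 → the study is adequately powered (power ≥ 0.80).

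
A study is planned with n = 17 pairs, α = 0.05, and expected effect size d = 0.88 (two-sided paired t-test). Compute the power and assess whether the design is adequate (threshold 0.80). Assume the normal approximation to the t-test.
Power ≈ 0.95; the study is adequately powered (power ≥ 0.80)

Power calculation (paired t-test, normal approximation):
z_β = d · √n - z_{α/2}
z_β = 0.88 · √17 - 1.960
z_β = 0.88 · 4.123 - 1.960
z_β = 1.668

Power = Φ(z_β) = Φ(1.668) ≈ 0.952

Effect size d = 0.88 is large by Cohen's convention (0.2/0.5/0.8).

Threshold: power ≥ 0.80 is conventionally adequate.
Power ≈ 0.95 → the study is adequately powered (power ≥ 0.80).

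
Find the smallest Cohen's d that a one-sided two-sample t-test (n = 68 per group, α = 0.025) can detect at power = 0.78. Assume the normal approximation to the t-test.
d ≈ 0.47

Minimum detectable effect (two-sample t-test, normal approximation):
d = (z_α + z_β) / √(n/2)
d = (1.960 + 0.772) / √(68/2)
d = 2.732 / 5.831
d ≈ 0.47

By Cohen's convention (0.2 small / 0.5 medium / 0.8 large): small effect.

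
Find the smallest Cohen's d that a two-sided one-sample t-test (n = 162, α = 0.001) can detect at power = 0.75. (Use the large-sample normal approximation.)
d ≈ 0.31

Minimum detectable effect (one-sample t-test, normal approximation):
d = (z_{α/2} + z_β) / √n
d = (3.291 + 0.674) / √162
d = 3.965 / 12.728
d ≈ 0.31

By Cohen's convention (0.2 small / 0.5 medium / 0.8 large): small effect.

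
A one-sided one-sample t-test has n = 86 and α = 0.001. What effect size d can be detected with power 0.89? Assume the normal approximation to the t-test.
d ≈ 0.47

Minimum detectable effect (one-sample t-test, normal approximation):
d = (z_α + z_β) / √n
d = (3.090 + 1.227) / √86
d = 4.317 / 9.274
d ≈ 0.47

By Cohen's convention (0.2 small / 0.5 medium / 0.8 large): small effect.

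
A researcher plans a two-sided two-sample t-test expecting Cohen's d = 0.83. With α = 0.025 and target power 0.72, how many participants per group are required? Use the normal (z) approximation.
n = 24 per group

Sample size formula (two-sample t-test, normal approximation):
n = 2 · ((z_{α/2} + z_β) / d)²

z_{α/2} = 2.241 (for α = 0.025, two-sided)
z_β = 0.583 (for power = 0.72)
d = 0.83

n = 2 · ((2.241 + 0.583) / 0.83)²
n = 2 · (3.402)²
n ≈ 23.15
Round up to the next whole number: n = 24 per group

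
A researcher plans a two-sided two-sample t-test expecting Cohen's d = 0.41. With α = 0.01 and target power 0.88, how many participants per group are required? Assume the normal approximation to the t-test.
n = 168 per group

Sample size formula (two-sample t-test, normal approximation):
n = 2 · ((z_{α/2} + z_β) / d)²

z_{α/2} = 2.576 (for α = 0.01, two-sided)
z_β = 1.175 (for power = 0.88)
d = 0.41

n = 2 · ((2.576 + 1.175) / 0.41)²
n = 2 · (9.149)²
n ≈ 167.41
Round up to the next whole number: n = 168 per group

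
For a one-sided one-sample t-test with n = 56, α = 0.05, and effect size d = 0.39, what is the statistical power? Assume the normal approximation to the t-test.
Power ≈ 0.90

Power calculation (one-sample t-test, normal approximation):
z_β = d · √n - z_α
z_β = 0.39 · √56 - 1.645
z_β = 0.39 · 7.483 - 1.645
z_β = 1.274

Power = Φ(z_β) = Φ(1.274) ≈ 0.899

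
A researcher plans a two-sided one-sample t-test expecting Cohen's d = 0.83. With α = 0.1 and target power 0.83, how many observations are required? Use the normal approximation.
n = 10

Sample size formula (one-sample t-test, normal approximation):
n = ((z_{α/2} + z_β) / d)²

z_{α/2} = 1.645 (for α = 0.1, two-sided)
z_β = 0.954 (for power = 0.83)
d = 0.83

n = ((1.645 + 0.954) / 0.83)²
n = (3.131)²
n ≈ 9.80
Round up to the next whole number: n = 10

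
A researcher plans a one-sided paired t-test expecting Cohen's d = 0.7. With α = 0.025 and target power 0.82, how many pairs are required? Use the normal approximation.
n = 17 pairs

Sample size formula (paired t-test, normal approximation):
n = ((z_α + z_β) / d)²

z_α = 1.960 (for α = 0.025, one-sided)
z_β = 0.915 (for power = 0.82)
d = 0.7

n = ((1.960 + 0.915) / 0.7)²
n = (4.107)²
n ≈ 16.87
Round up to the next whole number: n = 17 pairs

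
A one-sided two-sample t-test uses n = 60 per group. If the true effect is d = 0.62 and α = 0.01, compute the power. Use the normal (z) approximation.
Power ≈ 0.86

Power calculation (two-sample t-test, normal approximation):
z_β = d · √(n/2) - z_α
z_β = 0.62 · √(60/2) - 2.326
z_β = 0.62 · 5.477 - 2.326
z_β = 1.070

Power = Φ(z_β) = Φ(1.070) ≈ 0.858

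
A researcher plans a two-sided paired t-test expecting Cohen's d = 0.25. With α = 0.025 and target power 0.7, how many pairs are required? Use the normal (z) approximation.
n = 123 pairs

Sample size formula (paired t-test, normal approximation):
n = ((z_{α/2} + z_β) / d)²

z_{α/2} = 2.241 (for α = 0.025, two-sided)
z_β = 0.524 (for power = 0.7)
d = 0.25

n = ((2.241 + 0.524) / 0.25)²
n = (11.060)²
n ≈ 122.32
Round up to the next whole number: n = 123 pairs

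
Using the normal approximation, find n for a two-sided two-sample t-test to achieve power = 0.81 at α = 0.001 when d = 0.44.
n = 180 per group

Sample size formula (two-sample t-test, normal approximation):
n = 2 · ((z_{α/2} + z_β) / d)²

z_{α/2} = 3.291 (for α = 0.001, two-sided)
z_β = 0.878 (for power = 0.81)
d = 0.44

n = 2 · ((3.291 + 0.878) / 0.44)²
n = 2 · (9.475)²
n ≈ 179.55
Round up to the next whole number: n = 180 per group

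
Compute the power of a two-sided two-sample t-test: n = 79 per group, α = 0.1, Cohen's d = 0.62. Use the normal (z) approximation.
Power ≈ 0.99

Power calculation (two-sample t-test, normal approximation):
z_β = d · √(n/2) - z_{α/2}
z_β = 0.62 · √(79/2) - 1.645
z_β = 0.62 · 6.285 - 1.645
z_β = 2.252

Power = Φ(z_β) = Φ(2.252) ≈ 0.988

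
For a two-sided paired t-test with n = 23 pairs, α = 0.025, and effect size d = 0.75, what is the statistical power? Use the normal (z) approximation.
Power ≈ 0.91

Power calculation (paired t-test, normal approximation):
z_β = d · √n - z_{α/2}
z_β = 0.75 · √23 - 2.241
z_β = 0.75 · 4.796 - 2.241
z_β = 1.355

Power = Φ(z_β) = Φ(1.355) ≈ 0.912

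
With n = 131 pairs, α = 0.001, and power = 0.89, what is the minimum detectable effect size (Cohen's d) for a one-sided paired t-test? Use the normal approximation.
d ≈ 0.38

Minimum detectable effect (paired t-test, normal approximation):
d = (z_α + z_β) / √n
d = (3.090 + 1.227) / √131
d = 4.317 / 11.446
d ≈ 0.38

By Cohen's convention (0.2 small / 0.5 medium / 0.8 large): small effect.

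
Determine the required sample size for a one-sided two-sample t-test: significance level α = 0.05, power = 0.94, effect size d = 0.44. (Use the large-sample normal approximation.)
n = 106 per group

Sample size formula (two-sample t-test, normal approximation):
n = 2 · ((z_α + z_β) / d)²

z_α = 1.645 (for α = 0.05, one-sided)
z_β = 1.555 (for power = 0.94)
d = 0.44

n = 2 · ((1.645 + 1.555) / 0.44)²
n = 2 · (7.273)²
n ≈ 105.79
Round up to the next whole number: n = 106 per group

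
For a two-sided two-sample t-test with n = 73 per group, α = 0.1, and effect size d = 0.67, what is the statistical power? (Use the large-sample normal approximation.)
Power ≈ 0.99

Power calculation (two-sample t-test, normal approximation):
z_β = d · √(n/2) - z_{α/2}
z_β = 0.67 · √(73/2) - 1.645
z_β = 0.67 · 6.042 - 1.645
z_β = 2.403

Power = Φ(z_β) = Φ(2.403) ≈ 0.992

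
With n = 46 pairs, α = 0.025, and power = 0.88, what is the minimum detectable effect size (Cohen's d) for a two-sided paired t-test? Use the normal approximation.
d ≈ 0.50

Minimum detectable effect (paired t-test, normal approximation):
d = (z_{α/2} + z_β) / √n
d = (2.241 + 1.175) / √46
d = 3.416 / 6.782
d ≈ 0.50

By Cohen's convention (0.2 small / 0.5 medium / 0.8 large): medium effect.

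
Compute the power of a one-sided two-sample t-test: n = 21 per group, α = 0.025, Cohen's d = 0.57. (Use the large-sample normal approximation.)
Power ≈ 0.46

Power calculation (two-sample t-test, normal approximation):
z_β = d · √(n/2) - z_α
z_β = 0.57 · √(21/2) - 1.960
z_β = 0.57 · 3.240 - 1.960
z_β = -0.113

Power = Φ(z_β) = Φ(-0.113) ≈ 0.455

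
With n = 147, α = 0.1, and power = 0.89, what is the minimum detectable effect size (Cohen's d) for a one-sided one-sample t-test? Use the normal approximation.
d ≈ 0.21

Minimum detectable effect (one-sample t-test, normal approximation):
d = (z_α + z_β) / √n
d = (1.282 + 1.227) / √147
d = 2.508 / 12.124
d ≈ 0.21

By Cohen's convention (0.2 small / 0.5 medium / 0.8 large): small effect.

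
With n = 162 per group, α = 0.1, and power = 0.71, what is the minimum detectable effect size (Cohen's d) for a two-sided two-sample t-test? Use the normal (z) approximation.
d ≈ 0.24

Minimum detectable effect (two-sample t-test, normal approximation):
d = (z_{α/2} + z_β) / √(n/2)
d = (1.645 + 0.553) / √(162/2)
d = 2.198 / 9.000
d ≈ 0.24

By Cohen's convention (0.2 small / 0.5 medium / 0.8 large): small effect.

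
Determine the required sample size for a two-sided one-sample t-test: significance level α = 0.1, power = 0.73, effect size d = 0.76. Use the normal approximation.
n = 9

Sample size formula (one-sample t-test, normal approximation):
n = ((z_{α/2} + z_β) / d)²

z_{α/2} = 1.645 (for α = 0.1, two-sided)
z_β = 0.613 (for power = 0.73)
d = 0.76

n = ((1.645 + 0.613) / 0.76)²
n = (2.971)²
n ≈ 8.83
Round up to the next whole number: n = 9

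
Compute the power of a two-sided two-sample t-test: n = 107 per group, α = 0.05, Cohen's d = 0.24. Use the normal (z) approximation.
Power ≈ 0.42

Power calculation (two-sample t-test, normal approximation):
z_β = d · √(n/2) - z_{α/2}
z_β = 0.24 · √(107/2) - 1.960
z_β = 0.24 · 7.314 - 1.960
z_β = -0.205

Power = Φ(z_β) = Φ(-0.205) ≈ 0.419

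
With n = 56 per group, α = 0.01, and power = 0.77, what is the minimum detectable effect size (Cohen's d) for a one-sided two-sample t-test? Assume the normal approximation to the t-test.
d ≈ 0.58

Minimum detectable effect (two-sample t-test, normal approximation):
d = (z_α + z_β) / √(n/2)
d = (2.326 + 0.739) / √(56/2)
d = 3.065 / 5.292
d ≈ 0.58

By Cohen's convention (0.2 small / 0.5 medium / 0.8 large): medium effect.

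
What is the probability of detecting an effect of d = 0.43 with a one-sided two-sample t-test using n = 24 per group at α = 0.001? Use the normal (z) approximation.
Power ≈ 0.05

Power calculation (two-sample t-test, normal approximation):
z_β = d · √(n/2) - z_α
z_β = 0.43 · √(24/2) - 3.090
z_β = 0.43 · 3.464 - 3.090
z_β = -1.601

Power = Φ(z_β) = Φ(-1.601) ≈ 0.055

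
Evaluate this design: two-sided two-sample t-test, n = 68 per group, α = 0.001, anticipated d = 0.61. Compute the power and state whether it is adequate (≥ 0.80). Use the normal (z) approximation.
Power ≈ 0.61; the study is underpowered (power < 0.80)

Power calculation (two-sample t-test, normal approximation):
z_β = d · √(n/2) - z_{α/2}
z_β = 0.61 · √(68/2) - 3.291
z_β = 0.61 · 5.831 - 3.291
z_β = 0.266

Power = Φ(z_β) = Φ(0.266) ≈ 0.605

Effect size d = 0.61 is medium by Cohen's convention (0.2/0.5/0.8).

Threshold: power ≥ 0.80 is conventionally adequate.
Power ≈ 0.61 → the study is underpowered (power < 0.80).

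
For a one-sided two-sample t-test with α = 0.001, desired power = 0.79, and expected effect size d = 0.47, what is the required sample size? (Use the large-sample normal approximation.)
n = 138 per group

Sample size formula (two-sample t-test, normal approximation):
n = 2 · ((z_α + z_β) / d)²

z_α = 3.090 (for α = 0.001, one-sided)
z_β = 0.806 (for power = 0.79)
d = 0.47

n = 2 · ((3.090 + 0.806) / 0.47)²
n = 2 · (8.289)²
n ≈ 137.42
Round up to the next whole number: n = 138 per group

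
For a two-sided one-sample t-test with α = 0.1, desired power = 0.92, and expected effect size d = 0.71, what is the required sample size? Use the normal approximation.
n = 19

Sample size formula (one-sample t-test, normal approximation):
n = ((z_{α/2} + z_β) / d)²

z_{α/2} = 1.645 (for α = 0.1, two-sided)
z_β = 1.405 (for power = 0.92)
d = 0.71

n = ((1.645 + 1.405) / 0.71)²
n = (4.296)²
n ≈ 18.46
Round up to the next whole number: n = 19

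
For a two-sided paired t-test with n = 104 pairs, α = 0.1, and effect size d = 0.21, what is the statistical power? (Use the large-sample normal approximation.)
Power ≈ 0.69

Power calculation (paired t-test, normal approximation):
z_β = d · √n - z_{α/2}
z_β = 0.21 · √104 - 1.645
z_β = 0.21 · 10.198 - 1.645
z_β = 0.497

Power = Φ(z_β) = Φ(0.497) ≈ 0.690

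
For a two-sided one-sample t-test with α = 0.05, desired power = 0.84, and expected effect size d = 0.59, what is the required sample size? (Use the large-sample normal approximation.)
n = 26

Sample size formula (one-sample t-test, normal approximation):
n = ((z_{α/2} + z_β) / d)²

z_{α/2} = 1.960 (for α = 0.05, two-sided)
z_β = 0.994 (for power = 0.84)
d = 0.59

n = ((1.960 + 0.994) / 0.59)²
n = (5.007)²
n ≈ 25.07
Round up to the next whole number: n = 26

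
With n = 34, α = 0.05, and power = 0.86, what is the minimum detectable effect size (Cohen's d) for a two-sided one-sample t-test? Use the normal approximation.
d ≈ 0.52

Minimum detectable effect (one-sample t-test, normal approximation):
d = (z_{α/2} + z_β) / √n
d = (1.960 + 1.080) / √34
d = 3.040 / 5.831
d ≈ 0.52

By Cohen's convention (0.2 small / 0.5 medium / 0.8 large): medium effect.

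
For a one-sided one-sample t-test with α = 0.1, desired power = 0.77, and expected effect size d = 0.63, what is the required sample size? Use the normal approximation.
n = 11

Sample size formula (one-sample t-test, normal approximation):
n = ((z_α + z_β) / d)²

z_α = 1.282 (for α = 0.1, one-sided)
z_β = 0.739 (for power = 0.77)
d = 0.63

n = ((1.282 + 0.739) / 0.63)²
n = (3.208)²
n ≈ 10.29
Round up to the next whole number: n = 11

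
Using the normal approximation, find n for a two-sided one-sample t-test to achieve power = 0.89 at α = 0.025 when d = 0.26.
n = 178

Sample size formula (one-sample t-test, normal approximation):
n = ((z_{α/2} + z_β) / d)²

z_{α/2} = 2.241 (for α = 0.025, two-sided)
z_β = 1.227 (for power = 0.89)
d = 0.26

n = ((2.241 + 1.227) / 0.26)²
n = (13.338)²
n ≈ 177.90
Round up to the next whole number: n = 178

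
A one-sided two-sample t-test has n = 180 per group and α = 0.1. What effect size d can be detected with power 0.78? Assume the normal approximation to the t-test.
d ≈ 0.22

Minimum detectable effect (two-sample t-test, normal approximation):
d = (z_α + z_β) / √(n/2)
d = (1.282 + 0.772) / √(180/2)
d = 2.054 / 9.487
d ≈ 0.22

By Cohen's convention (0.2 small / 0.5 medium / 0.8 large): small effect.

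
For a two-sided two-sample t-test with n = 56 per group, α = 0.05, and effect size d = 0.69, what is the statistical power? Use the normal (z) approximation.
Power ≈ 0.95

Power calculation (two-sample t-test, normal approximation):
z_β = d · √(n/2) - z_{α/2}
z_β = 0.69 · √(56/2) - 1.960
z_β = 0.69 · 5.292 - 1.960
z_β = 1.691

Power = Φ(z_β) = Φ(1.691) ≈ 0.955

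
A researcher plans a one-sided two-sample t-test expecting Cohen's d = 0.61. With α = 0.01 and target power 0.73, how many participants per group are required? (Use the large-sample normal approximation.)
n = 47 per group

Sample size formula (two-sample t-test, normal approximation):
n = 2 · ((z_α + z_β) / d)²

z_α = 2.326 (for α = 0.01, one-sided)
z_β = 0.613 (for power = 0.73)
d = 0.61

n = 2 · ((2.326 + 0.613) / 0.61)²
n = 2 · (4.818)²
n ≈ 46.43
Round up to the next whole number: n = 47 per group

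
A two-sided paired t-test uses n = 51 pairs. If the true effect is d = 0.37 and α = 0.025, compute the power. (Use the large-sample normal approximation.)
Power ≈ 0.66

Power calculation (paired t-test, normal approximation):
z_β = d · √n - z_{α/2}
z_β = 0.37 · √51 - 2.241
z_β = 0.37 · 7.141 - 2.241
z_β = 0.401

Power = Φ(z_β) = Φ(0.401) ≈ 0.656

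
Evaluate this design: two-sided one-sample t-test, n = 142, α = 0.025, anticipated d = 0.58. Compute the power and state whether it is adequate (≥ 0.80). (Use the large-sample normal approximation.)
Power ≈ 1.00; the study is adequately powered (power ≥ 0.80)

Power calculation (one-sample t-test, normal approximation):
z_β = d · √n - z_{α/2}
z_β = 0.58 · √142 - 2.241
z_β = 0.58 · 11.916 - 2.241
z_β = 4.670

Power = Φ(z_β) = Φ(4.670) ≈ 1.000

Effect size d = 0.58 is medium by Cohen's convention (0.2/0.5/0.8).

Threshold: power ≥ 0.80 is conventionally adequate.
Power ≈ 1.00 → the study is adequately powered (power ≥ 0.80).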